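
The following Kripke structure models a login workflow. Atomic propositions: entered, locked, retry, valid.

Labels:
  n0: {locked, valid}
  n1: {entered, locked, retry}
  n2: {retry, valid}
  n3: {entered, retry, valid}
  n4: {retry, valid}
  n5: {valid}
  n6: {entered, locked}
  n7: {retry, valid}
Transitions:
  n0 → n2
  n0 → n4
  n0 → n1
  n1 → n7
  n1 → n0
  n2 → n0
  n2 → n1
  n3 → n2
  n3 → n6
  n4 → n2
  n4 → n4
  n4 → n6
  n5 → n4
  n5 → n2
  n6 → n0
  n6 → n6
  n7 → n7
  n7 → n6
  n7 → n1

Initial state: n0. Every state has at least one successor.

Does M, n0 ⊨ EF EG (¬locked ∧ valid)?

Satisfied

States satisfying EG (¬locked ∧ valid): {n4, n5, n7}.
States satisfying EF EG (¬locked ∧ valid): {n0, n1, n2, n3, n4, n5, n6, n7}.
Some path from n0 reaches a state where EG (¬locked ∧ valid) holds.
n0 ∈ Sat(EF EG (¬locked ∧ valid)).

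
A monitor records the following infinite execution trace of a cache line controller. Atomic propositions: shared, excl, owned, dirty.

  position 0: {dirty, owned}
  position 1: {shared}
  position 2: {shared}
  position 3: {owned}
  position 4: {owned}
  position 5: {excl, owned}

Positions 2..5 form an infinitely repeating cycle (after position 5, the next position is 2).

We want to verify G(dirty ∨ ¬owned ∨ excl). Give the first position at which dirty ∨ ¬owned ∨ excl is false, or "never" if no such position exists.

3

Check dirty ∨ ¬owned ∨ excl at each position in order: 0 ✓, 1 ✓, 2 ✓.
At position 3 the labels are {owned}, so dirty ∨ ¬owned ∨ excl is false there. This is the first violation.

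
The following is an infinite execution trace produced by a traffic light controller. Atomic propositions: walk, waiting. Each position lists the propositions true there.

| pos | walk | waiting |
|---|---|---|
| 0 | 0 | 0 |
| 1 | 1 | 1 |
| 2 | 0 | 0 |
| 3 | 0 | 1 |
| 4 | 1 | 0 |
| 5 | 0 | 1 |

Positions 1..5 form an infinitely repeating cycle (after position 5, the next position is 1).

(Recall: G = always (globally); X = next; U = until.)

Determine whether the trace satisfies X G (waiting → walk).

Violated

The position after 0 is 1; G (waiting → walk) is false there.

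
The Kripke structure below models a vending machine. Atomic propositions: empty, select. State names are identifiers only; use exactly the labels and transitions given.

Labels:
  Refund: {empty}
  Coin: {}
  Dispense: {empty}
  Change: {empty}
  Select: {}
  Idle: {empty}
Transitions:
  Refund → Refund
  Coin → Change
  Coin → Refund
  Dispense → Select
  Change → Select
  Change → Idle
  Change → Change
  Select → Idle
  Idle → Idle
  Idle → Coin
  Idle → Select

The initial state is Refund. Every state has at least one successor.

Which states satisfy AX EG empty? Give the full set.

States satisfying EG empty: {Refund, Change, Idle}.
States satisfying AX EG empty: {Refund, Coin, Select}.

{Refund, Coin, Select}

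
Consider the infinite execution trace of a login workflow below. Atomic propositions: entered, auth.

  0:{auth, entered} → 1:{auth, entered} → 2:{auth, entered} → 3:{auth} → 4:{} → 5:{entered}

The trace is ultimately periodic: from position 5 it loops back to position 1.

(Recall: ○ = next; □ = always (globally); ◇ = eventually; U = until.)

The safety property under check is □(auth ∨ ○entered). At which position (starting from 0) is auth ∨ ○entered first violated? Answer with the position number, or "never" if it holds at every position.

auth ∨ ○entered holds at every position 0..5, and those are all the positions the trace ever visits, so the invariant □(auth ∨ ○entered) is never violated.

never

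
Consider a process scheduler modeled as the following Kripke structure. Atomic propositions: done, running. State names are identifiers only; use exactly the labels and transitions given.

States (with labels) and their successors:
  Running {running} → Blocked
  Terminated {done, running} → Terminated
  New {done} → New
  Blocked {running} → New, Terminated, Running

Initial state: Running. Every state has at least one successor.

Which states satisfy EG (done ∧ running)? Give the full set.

States satisfying done ∧ running: {Terminated}.
States satisfying EG (done ∧ running): {Terminated}.

{Terminated}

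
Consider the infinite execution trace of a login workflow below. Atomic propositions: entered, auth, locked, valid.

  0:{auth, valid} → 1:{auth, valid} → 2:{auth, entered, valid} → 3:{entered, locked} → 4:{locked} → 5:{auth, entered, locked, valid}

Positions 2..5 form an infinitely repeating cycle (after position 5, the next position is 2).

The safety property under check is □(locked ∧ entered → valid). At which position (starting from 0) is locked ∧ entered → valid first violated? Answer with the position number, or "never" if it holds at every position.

3

Check locked ∧ entered → valid at each position in order: 0 ✓, 1 ✓, 2 ✓.
At position 3 the labels are {entered, locked}, so locked ∧ entered → valid is false there. This is the first violation.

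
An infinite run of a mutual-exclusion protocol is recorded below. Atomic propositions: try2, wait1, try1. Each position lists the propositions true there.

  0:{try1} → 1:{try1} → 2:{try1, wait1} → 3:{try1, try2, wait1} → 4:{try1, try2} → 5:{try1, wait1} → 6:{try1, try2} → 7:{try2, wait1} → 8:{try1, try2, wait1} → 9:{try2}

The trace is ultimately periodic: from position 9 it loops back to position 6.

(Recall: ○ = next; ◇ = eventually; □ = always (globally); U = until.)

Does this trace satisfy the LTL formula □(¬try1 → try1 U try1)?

Does not hold

¬try1 → try1 U try1 must hold at every position from 0 onward. It fails at position 7, so □(¬try1 → try1 U try1) is false.
Positions where ¬try1 holds: 7, 9.
Check try1 U try1 at each: 7→fails, 9→fails.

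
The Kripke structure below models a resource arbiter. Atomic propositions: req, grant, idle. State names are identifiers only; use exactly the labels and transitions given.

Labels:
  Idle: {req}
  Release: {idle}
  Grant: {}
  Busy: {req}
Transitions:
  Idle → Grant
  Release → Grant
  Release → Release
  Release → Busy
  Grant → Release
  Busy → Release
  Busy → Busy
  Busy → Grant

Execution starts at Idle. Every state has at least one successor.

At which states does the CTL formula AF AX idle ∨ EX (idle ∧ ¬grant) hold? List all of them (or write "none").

States satisfying AX idle: {Grant}.
States satisfying AF AX idle: {Idle, Grant}.
States satisfying idle ∧ ¬grant: {Release}.
States satisfying EX (idle ∧ ¬grant): {Release, Grant, Busy}.
States satisfying AF AX idle ∨ EX (idle ∧ ¬grant): {Idle, Release, Grant, Busy}.

{Idle, Release, Grant, Busy}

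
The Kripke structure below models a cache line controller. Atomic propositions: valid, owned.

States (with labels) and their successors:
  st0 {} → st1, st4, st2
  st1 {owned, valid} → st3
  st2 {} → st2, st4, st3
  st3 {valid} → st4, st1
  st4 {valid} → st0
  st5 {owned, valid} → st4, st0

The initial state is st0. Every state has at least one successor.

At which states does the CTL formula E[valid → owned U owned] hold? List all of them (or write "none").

{st0, st1, st5}

States satisfying valid → owned: {st0, st1, st2, st5}.
States satisfying owned: {st1, st5}.
States satisfying E[valid → owned U owned]: {st0, st1, st5}.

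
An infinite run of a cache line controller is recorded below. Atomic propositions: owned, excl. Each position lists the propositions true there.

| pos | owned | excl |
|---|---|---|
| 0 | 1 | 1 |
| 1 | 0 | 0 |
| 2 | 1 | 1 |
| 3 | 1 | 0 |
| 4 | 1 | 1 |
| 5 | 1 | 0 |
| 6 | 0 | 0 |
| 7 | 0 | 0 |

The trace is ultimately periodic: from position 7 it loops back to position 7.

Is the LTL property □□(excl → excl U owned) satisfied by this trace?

Yes

□(excl → excl U owned) holds at every position 0..7, and those are all positions ever visited, so □□(excl → excl U owned) holds.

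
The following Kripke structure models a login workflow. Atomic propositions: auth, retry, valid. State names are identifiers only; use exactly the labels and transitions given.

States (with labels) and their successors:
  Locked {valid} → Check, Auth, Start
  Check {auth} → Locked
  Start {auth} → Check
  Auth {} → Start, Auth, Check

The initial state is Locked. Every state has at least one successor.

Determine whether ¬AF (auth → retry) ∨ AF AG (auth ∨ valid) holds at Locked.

Violated

States satisfying auth → retry: {Locked, Auth}.
States satisfying AF (auth → retry): {Locked, Check, Start, Auth}.
States satisfying ¬AF (auth → retry): ∅.
States satisfying AG (auth ∨ valid): ∅.
States satisfying AF AG (auth ∨ valid): ∅.
States satisfying ¬AF (auth → retry) ∨ AF AG (auth ∨ valid): ∅.
Locked ∉ Sat(¬AF (auth → retry) ∨ AF AG (auth ∨ valid)).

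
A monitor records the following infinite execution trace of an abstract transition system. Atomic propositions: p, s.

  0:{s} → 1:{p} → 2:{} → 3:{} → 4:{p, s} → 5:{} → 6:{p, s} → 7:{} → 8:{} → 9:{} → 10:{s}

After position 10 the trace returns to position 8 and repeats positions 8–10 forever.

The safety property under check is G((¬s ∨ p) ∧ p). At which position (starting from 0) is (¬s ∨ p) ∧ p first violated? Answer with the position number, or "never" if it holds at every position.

0

At position 0 the labels are {s}, so (¬s ∨ p) ∧ p is false there. This is the first violation.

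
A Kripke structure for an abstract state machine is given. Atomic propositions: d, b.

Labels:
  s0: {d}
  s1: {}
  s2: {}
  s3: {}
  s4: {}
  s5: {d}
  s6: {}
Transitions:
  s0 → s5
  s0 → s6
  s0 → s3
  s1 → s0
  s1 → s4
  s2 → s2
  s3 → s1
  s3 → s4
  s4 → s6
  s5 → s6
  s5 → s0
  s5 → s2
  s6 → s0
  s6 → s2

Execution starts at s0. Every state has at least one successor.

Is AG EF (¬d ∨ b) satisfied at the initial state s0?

Satisfied

States satisfying EF (¬d ∨ b): {s0, s1, s2, s3, s4, s5, s6}.
States satisfying AG EF (¬d ∨ b): {s0, s1, s2, s3, s4, s5, s6}.
Every state reachable from s0 satisfies EF (¬d ∨ b).
s0 ∈ Sat(AG EF (¬d ∨ b)).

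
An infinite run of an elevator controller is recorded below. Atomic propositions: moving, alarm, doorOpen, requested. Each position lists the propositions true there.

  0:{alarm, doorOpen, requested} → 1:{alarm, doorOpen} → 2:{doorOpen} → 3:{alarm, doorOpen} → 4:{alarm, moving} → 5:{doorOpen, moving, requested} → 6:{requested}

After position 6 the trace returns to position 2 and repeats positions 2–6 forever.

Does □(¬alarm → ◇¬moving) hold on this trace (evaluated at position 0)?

¬alarm → ◇¬moving holds at every position 0..6, and those are all positions ever visited, so □(¬alarm → ◇¬moving) holds.
Positions where ¬alarm holds: 2, 5, 6.
Check ◇¬moving at each: 2→ok, 5→ok, 6→ok.

Holds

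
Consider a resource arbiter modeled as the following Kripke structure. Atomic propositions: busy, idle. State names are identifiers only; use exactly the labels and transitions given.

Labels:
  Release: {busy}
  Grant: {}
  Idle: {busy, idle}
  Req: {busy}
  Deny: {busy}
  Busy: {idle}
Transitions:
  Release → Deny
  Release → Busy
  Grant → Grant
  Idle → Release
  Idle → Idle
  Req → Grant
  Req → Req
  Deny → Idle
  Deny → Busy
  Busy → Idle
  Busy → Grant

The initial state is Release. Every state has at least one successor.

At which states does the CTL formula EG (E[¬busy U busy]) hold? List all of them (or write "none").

{Release, Idle, Req, Deny, Busy}

States satisfying E[¬busy U busy]: {Release, Idle, Req, Deny, Busy}.
States satisfying EG (E[¬busy U busy]): {Release, Idle, Req, Deny, Busy}.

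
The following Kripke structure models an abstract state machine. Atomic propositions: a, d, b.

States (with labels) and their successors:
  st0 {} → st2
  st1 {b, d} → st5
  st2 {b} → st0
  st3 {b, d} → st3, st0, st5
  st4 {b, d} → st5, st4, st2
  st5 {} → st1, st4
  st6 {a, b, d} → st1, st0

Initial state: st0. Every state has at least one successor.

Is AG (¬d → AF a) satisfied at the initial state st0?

States satisfying ¬d → AF a: {st1, st3, st4, st6}.
States satisfying AG (¬d → AF a): ∅.
st0 is reachable from st0 and violates ¬d → AF a, so AG fails at st0.
st0 ∉ Sat(AG (¬d → AF a)).

Does not hold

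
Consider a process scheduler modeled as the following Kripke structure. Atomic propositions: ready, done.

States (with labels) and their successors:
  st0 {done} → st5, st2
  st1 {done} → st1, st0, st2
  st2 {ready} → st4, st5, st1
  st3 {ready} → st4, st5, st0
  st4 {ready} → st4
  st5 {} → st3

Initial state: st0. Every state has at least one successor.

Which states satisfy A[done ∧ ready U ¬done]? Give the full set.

States satisfying done ∧ ready: ∅.
States satisfying ¬done: {st2, st3, st4, st5}.
States satisfying A[done ∧ ready U ¬done]: {st2, st3, st4, st5}.

{st2, st3, st4, st5}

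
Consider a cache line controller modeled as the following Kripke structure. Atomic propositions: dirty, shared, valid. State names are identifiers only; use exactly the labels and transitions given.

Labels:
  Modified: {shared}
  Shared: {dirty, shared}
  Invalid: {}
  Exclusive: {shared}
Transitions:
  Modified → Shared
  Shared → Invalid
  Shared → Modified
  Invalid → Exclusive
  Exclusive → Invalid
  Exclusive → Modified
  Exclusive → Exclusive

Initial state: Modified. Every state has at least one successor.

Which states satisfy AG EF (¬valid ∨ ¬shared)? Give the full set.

States satisfying EF (¬valid ∨ ¬shared): {Modified, Shared, Invalid, Exclusive}.
States satisfying AG EF (¬valid ∨ ¬shared): {Modified, Shared, Invalid, Exclusive}.

{Modified, Shared, Invalid, Exclusive}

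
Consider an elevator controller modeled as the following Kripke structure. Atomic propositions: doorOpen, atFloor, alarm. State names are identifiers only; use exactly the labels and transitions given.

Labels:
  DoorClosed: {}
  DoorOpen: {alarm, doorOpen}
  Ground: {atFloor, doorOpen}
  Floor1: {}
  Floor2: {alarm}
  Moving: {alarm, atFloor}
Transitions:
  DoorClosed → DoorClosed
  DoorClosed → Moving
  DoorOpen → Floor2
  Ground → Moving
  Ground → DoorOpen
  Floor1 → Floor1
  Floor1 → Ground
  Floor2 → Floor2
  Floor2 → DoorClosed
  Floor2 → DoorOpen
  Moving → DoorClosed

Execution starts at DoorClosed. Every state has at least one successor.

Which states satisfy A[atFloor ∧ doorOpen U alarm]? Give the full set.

{DoorOpen, Ground, Floor2, Moving}

States satisfying atFloor ∧ doorOpen: {Ground}.
States satisfying alarm: {DoorOpen, Floor2, Moving}.
States satisfying A[atFloor ∧ doorOpen U alarm]: {DoorOpen, Ground, Floor2, Moving}.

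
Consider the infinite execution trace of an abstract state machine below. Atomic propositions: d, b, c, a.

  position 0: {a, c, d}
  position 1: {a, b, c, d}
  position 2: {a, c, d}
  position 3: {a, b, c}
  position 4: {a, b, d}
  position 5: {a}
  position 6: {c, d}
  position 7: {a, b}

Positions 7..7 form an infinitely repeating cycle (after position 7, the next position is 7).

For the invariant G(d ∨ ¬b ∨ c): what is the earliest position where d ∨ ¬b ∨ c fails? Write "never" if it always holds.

7

Check d ∨ ¬b ∨ c at each position in order: 0 ✓, 1 ✓, 2 ✓, 3 ✓, 4 ✓, 5 ✓, 6 ✓.
At position 7 the labels are {a, b}, so d ∨ ¬b ∨ c is false there. This is the first violation.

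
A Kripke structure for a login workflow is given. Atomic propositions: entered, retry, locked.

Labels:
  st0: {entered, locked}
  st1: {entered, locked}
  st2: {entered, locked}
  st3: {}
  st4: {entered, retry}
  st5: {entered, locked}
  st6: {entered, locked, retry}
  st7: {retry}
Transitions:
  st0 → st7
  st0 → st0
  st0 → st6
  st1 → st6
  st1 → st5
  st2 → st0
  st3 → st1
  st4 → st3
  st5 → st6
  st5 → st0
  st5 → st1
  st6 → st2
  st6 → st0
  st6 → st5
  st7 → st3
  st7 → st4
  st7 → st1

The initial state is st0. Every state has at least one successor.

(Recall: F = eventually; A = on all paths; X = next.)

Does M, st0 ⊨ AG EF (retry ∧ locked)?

Yes

States satisfying EF (retry ∧ locked): {st0, st1, st2, st3, st4, st5, st6, st7}.
States satisfying AG EF (retry ∧ locked): {st0, st1, st2, st3, st4, st5, st6, st7}.
Every state reachable from st0 satisfies EF (retry ∧ locked).
st0 ∈ Sat(AG EF (retry ∧ locked)).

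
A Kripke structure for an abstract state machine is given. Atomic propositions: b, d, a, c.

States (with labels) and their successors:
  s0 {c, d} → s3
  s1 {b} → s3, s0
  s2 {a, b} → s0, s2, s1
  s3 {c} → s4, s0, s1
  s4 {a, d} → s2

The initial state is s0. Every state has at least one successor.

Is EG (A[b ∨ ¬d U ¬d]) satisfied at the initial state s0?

States satisfying A[b ∨ ¬d U ¬d]: {s1, s2, s3}.
States satisfying EG (A[b ∨ ¬d U ¬d]): {s1, s2, s3}.
No suitable path/successor from s0 witnesses the formula.
s0 ∉ Sat(EG (A[b ∨ ¬d U ¬d])).

Violated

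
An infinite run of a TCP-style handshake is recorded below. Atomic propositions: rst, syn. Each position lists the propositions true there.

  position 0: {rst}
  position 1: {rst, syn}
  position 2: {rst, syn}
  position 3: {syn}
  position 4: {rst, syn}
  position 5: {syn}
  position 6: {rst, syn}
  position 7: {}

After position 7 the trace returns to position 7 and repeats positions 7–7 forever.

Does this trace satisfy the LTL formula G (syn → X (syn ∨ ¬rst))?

Holds

syn → X (syn ∨ ¬rst) holds at every position 0..7, and those are all positions ever visited, so G (syn → X (syn ∨ ¬rst)) holds.
Positions where syn holds: 1, 2, 3, 4, 5, 6.
Check X (syn ∨ ¬rst) at each: 1→ok, 2→ok, 3→ok, 4→ok, 5→ok, 6→ok.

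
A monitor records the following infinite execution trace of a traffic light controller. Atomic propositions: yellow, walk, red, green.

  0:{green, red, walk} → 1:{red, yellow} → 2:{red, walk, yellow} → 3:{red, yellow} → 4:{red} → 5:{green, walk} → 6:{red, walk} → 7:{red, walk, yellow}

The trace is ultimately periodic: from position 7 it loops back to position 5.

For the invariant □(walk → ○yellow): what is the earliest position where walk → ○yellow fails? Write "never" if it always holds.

5

Check walk → ○yellow at each position in order: 0 ✓, 1 ✓, 2 ✓, 3 ✓, 4 ✓.
At position 5 the labels are {green, walk} and the next position 6 has {red, walk}, so walk → ○yellow is false there. This is the first violation.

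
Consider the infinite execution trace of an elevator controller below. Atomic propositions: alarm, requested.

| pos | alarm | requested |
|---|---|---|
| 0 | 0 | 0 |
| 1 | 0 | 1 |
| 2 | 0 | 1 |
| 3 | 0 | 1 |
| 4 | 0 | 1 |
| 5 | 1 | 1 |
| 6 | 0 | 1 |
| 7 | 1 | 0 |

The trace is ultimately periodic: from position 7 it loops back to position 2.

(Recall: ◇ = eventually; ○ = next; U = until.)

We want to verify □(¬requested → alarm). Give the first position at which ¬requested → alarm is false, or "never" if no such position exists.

0

At position 0 the labels are {}, so ¬requested → alarm is false there. This is the first violation.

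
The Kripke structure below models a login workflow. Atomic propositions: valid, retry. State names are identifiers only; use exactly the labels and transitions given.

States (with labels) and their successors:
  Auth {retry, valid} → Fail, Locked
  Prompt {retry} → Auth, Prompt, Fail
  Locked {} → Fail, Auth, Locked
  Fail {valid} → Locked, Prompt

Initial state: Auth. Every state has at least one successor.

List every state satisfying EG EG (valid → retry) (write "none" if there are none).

{Auth, Prompt, Locked}

States satisfying EG (valid → retry): {Auth, Prompt, Locked}.
States satisfying EG EG (valid → retry): {Auth, Prompt, Locked}.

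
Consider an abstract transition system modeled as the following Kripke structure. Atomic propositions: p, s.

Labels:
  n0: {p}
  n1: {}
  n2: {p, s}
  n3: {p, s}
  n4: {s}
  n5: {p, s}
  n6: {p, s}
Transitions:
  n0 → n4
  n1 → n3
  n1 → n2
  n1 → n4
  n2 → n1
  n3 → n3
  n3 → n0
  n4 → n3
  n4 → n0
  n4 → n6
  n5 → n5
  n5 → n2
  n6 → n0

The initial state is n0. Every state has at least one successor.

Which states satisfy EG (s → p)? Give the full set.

{n1, n2, n3, n5}

States satisfying s → p: {n0, n1, n2, n3, n5, n6}.
States satisfying EG (s → p): {n1, n2, n3, n5}.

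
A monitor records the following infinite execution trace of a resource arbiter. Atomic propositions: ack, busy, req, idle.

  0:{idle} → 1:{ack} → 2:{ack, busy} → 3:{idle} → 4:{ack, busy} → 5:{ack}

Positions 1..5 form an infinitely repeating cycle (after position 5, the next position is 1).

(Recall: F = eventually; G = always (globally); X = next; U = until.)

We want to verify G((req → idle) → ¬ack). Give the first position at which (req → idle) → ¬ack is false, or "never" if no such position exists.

1

Check (req → idle) → ¬ack at each position in order: 0 ✓.
At position 1 the labels are {ack}, so (req → idle) → ¬ack is false there. This is the first violation.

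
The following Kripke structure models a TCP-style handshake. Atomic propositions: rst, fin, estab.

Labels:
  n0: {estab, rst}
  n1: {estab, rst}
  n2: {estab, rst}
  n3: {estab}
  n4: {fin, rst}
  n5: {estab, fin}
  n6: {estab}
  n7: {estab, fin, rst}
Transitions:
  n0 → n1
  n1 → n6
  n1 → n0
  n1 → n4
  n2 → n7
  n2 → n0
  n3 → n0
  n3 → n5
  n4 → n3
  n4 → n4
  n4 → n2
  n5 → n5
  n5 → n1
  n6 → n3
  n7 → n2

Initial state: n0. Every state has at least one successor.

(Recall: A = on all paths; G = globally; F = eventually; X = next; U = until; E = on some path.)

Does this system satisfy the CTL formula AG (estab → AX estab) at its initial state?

States satisfying estab → AX estab: {n0, n2, n3, n4, n5, n6, n7}.
States satisfying AG (estab → AX estab): ∅.
n1 is reachable from n0 and violates estab → AX estab, so AG fails at n0.
n0 ∉ Sat(AG (estab → AX estab)).

Violated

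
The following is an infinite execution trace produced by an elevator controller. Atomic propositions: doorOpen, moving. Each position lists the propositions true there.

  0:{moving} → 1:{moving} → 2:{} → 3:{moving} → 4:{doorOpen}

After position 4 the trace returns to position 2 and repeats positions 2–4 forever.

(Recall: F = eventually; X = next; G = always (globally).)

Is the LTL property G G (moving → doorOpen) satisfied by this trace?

Does not hold

G (moving → doorOpen) must hold at every position from 0 onward. It fails at position 0, so G G (moving → doorOpen) is false.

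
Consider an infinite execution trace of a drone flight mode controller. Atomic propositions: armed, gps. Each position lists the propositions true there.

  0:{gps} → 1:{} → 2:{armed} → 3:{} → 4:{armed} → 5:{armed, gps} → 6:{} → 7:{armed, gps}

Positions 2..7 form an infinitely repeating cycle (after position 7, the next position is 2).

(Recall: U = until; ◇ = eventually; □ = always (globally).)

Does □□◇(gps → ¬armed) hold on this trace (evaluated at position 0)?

Yes

□◇(gps → ¬armed) holds at every position 0..7, and those are all positions ever visited, so □□◇(gps → ¬armed) holds.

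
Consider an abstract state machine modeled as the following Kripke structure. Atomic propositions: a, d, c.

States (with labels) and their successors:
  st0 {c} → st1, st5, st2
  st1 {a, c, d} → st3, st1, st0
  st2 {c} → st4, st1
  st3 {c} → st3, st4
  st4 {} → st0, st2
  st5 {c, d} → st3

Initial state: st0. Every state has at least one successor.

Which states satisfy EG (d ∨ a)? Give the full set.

States satisfying d ∨ a: {st1, st5}.
States satisfying EG (d ∨ a): {st1}.

{st1}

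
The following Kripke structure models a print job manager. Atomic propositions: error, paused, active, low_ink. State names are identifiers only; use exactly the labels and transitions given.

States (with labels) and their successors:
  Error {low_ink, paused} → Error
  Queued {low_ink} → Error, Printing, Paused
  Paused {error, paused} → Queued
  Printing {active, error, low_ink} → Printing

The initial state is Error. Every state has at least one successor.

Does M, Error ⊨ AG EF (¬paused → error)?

Holds

States satisfying EF (¬paused → error): {Error, Queued, Paused, Printing}.
States satisfying AG EF (¬paused → error): {Error, Queued, Paused, Printing}.
Every state reachable from Error satisfies EF (¬paused → error).
Error ∈ Sat(AG EF (¬paused → error)).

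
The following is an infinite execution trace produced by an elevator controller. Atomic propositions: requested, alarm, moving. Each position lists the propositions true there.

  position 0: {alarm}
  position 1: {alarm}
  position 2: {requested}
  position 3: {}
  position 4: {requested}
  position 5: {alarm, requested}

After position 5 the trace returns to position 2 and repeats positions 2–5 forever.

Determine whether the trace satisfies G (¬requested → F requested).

¬requested → F requested holds at every position 0..5, and those are all positions ever visited, so G (¬requested → F requested) holds.
Positions where ¬requested holds: 0, 1, 3.
Check F requested at each: 0→ok, 1→ok, 3→ok.

Holds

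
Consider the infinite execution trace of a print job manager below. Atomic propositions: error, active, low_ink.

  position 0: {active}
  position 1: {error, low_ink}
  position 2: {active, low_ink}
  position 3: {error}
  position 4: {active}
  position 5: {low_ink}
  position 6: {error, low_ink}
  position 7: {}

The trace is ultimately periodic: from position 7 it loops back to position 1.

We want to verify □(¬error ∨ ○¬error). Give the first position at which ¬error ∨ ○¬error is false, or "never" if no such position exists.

¬error ∨ ○¬error holds at every position 0..7, and those are all the positions the trace ever visits, so the invariant □(¬error ∨ ○¬error) is never violated.

never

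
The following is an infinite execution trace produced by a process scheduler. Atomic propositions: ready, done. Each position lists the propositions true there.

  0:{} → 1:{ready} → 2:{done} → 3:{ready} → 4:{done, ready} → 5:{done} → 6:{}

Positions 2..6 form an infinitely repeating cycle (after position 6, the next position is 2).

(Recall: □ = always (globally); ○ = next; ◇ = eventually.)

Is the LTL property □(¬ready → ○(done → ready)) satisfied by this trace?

¬ready → ○(done → ready) must hold at every position from 0 onward. It fails at position 6, so □(¬ready → ○(done → ready)) is false.
Positions where ¬ready holds: 0, 2, 5, 6.
Check ○(done → ready) at each: 0→ok, 2→ok, 5→ok, 6→fails.

Violated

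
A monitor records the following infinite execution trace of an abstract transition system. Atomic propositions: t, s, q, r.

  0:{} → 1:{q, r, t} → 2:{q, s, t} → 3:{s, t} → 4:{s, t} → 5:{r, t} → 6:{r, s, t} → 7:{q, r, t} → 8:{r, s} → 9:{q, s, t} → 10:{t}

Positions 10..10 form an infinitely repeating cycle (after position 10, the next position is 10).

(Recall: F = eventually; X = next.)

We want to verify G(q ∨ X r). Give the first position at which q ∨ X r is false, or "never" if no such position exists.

Check q ∨ X r at each position in order: 0 ✓, 1 ✓, 2 ✓.
At position 3 the labels are {s, t} and the next position 4 has {s, t}, so q ∨ X r is false there. This is the first violation.

3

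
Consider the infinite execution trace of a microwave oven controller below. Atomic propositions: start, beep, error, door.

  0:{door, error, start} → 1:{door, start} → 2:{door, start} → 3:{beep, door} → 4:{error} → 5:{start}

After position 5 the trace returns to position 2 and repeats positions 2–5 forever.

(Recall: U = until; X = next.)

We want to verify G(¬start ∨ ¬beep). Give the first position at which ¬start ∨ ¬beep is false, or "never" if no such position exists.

never

¬start ∨ ¬beep holds at every position 0..5, and those are all the positions the trace ever visits, so the invariant G(¬start ∨ ¬beep) is never violated.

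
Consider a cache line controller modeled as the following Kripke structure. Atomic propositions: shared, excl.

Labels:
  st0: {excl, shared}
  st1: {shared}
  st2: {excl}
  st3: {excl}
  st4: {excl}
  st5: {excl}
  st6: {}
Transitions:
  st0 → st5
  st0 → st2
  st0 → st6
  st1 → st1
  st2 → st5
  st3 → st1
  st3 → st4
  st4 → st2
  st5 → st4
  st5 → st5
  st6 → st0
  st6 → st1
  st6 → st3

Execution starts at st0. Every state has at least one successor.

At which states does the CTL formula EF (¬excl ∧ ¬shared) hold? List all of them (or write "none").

States satisfying ¬excl ∧ ¬shared: {st6}.
States satisfying EF (¬excl ∧ ¬shared): {st0, st6}.

{st0, st6}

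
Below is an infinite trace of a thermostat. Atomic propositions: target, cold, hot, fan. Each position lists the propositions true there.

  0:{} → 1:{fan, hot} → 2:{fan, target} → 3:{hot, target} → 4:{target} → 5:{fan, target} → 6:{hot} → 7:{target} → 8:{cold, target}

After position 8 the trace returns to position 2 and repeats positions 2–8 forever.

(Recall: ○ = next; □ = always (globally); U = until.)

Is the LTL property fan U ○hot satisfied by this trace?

Walking from position 0: ○hot first holds at position 0, and fan holds at every earlier position along the way, so fan U ○hot holds.

Satisfied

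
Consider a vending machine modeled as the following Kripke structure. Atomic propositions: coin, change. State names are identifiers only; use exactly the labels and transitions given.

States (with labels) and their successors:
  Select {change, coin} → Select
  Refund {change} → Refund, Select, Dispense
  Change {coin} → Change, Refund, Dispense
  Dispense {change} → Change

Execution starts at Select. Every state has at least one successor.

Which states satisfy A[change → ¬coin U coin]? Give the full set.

{Select, Change, Dispense}

States satisfying change → ¬coin: {Refund, Change, Dispense}.
States satisfying coin: {Select, Change}.
States satisfying A[change → ¬coin U coin]: {Select, Change, Dispense}.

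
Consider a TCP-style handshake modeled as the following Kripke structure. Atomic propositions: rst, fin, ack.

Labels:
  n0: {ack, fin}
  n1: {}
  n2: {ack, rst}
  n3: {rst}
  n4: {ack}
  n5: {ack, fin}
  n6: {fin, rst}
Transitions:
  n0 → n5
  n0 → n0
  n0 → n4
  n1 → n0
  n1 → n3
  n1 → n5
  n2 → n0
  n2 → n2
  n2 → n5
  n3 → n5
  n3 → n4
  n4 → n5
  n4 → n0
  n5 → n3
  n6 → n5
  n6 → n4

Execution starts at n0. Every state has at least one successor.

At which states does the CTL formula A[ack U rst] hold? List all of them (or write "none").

{n2, n3, n5, n6}

States satisfying ack: {n0, n2, n4, n5}.
States satisfying rst: {n2, n3, n6}.
States satisfying A[ack U rst]: {n2, n3, n5, n6}.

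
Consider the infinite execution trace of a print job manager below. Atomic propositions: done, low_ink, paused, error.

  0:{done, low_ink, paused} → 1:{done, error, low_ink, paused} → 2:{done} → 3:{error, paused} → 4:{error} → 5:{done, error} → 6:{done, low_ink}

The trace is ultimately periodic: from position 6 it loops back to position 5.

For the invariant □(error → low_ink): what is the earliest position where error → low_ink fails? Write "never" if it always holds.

Check error → low_ink at each position in order: 0 ✓, 1 ✓, 2 ✓.
At position 3 the labels are {error, paused}, so error → low_ink is false there. This is the first violation.

3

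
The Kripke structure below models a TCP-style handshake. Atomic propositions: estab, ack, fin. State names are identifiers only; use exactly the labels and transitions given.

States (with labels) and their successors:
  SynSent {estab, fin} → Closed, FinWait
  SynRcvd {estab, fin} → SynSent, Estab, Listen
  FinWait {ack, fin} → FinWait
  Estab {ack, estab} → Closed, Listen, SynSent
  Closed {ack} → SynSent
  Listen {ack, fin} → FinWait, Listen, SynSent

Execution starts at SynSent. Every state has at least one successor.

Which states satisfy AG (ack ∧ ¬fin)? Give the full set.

none

States satisfying ack ∧ ¬fin: {Estab, Closed}.
States satisfying AG (ack ∧ ¬fin): ∅.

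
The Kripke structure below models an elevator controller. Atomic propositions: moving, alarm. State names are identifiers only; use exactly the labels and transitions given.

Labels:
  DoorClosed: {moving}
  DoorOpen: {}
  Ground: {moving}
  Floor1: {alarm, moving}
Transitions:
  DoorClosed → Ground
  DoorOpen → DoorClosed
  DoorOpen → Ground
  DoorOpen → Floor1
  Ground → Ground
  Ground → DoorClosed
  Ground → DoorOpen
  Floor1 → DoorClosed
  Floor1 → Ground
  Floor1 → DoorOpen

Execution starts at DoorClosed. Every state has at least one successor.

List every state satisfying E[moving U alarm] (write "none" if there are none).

States satisfying moving: {DoorClosed, Ground, Floor1}.
States satisfying alarm: {Floor1}.
States satisfying E[moving U alarm]: {Floor1}.

{Floor1}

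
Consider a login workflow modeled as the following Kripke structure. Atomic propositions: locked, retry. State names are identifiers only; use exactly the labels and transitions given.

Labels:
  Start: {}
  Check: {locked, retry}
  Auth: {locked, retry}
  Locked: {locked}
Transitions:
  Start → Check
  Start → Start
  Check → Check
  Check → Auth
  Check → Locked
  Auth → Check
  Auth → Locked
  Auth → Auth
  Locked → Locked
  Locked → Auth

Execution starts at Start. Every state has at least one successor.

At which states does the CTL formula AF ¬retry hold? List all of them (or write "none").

{Start, Locked}

States satisfying ¬retry: {Start, Locked}.
States satisfying AF ¬retry: {Start, Locked}.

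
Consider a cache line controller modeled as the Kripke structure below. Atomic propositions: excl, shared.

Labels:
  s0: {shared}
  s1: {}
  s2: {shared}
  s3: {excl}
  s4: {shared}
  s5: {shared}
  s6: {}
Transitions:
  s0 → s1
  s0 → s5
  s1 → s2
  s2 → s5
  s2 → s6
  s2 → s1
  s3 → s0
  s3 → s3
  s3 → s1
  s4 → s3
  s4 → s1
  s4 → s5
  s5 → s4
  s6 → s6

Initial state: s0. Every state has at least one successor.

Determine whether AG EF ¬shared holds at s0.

States satisfying EF ¬shared: {s0, s1, s2, s3, s4, s5, s6}.
States satisfying AG EF ¬shared: {s0, s1, s2, s3, s4, s5, s6}.
Every state reachable from s0 satisfies EF ¬shared.
s0 ∈ Sat(AG EF ¬shared).

Holds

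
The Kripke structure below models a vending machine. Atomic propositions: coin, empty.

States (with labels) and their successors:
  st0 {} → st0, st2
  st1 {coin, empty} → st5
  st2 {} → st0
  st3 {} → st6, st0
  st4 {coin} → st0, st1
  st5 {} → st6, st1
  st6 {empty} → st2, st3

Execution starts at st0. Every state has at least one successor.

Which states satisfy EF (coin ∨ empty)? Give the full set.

States satisfying coin ∨ empty: {st1, st4, st6}.
States satisfying EF (coin ∨ empty): {st1, st3, st4, st5, st6}.

{st1, st3, st4, st5, st6}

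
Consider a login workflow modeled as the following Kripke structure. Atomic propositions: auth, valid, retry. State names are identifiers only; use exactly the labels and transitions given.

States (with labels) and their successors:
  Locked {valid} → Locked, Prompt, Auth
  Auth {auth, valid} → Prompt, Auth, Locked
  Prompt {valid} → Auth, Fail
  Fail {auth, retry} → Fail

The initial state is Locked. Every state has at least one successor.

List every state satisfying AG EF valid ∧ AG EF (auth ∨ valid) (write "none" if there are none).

none

States satisfying EF valid: {Locked, Auth, Prompt}.
States satisfying AG EF valid: ∅.
States satisfying EF (auth ∨ valid): {Locked, Auth, Prompt, Fail}.
States satisfying AG EF (auth ∨ valid): {Locked, Auth, Prompt, Fail}.
States satisfying AG EF valid ∧ AG EF (auth ∨ valid): ∅.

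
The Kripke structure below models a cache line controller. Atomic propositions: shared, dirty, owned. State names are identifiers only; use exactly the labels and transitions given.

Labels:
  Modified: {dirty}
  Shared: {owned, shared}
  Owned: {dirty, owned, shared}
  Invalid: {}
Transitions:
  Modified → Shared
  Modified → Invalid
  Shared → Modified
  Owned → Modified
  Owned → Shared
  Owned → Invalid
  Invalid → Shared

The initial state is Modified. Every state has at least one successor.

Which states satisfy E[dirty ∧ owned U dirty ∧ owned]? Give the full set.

States satisfying dirty ∧ owned: {Owned}.
States satisfying E[dirty ∧ owned U dirty ∧ owned]: {Owned}.

{Owned}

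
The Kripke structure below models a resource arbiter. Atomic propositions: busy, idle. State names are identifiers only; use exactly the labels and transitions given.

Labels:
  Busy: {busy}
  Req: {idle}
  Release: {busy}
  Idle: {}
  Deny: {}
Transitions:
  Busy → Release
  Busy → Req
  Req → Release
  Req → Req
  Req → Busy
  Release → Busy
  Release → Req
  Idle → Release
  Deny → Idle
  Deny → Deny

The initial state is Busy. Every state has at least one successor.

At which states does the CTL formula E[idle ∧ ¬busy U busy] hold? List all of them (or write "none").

States satisfying idle ∧ ¬busy: {Req}.
States satisfying busy: {Busy, Release}.
States satisfying E[idle ∧ ¬busy U busy]: {Busy, Req, Release}.

{Busy, Req, Release}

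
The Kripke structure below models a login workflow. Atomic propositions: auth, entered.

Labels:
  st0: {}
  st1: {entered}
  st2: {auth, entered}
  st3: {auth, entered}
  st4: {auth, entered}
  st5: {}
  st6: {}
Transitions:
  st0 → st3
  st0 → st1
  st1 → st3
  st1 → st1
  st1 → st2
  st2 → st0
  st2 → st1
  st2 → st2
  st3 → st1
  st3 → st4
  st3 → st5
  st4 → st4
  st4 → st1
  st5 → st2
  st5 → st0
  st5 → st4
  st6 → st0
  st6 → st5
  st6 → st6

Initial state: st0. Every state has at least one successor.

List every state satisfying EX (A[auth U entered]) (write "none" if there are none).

{st0, st1, st2, st3, st4, st5}

States satisfying A[auth U entered]: {st1, st2, st3, st4}.
States satisfying EX (A[auth U entered]): {st0, st1, st2, st3, st4, st5}.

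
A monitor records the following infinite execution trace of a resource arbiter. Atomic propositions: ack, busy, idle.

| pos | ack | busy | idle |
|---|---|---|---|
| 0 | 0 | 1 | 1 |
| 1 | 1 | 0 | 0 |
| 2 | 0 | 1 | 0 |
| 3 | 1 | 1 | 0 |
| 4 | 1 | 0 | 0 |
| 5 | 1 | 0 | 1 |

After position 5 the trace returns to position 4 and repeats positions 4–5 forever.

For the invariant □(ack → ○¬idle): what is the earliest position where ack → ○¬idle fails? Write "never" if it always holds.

Check ack → ○¬idle at each position in order: 0 ✓, 1 ✓, 2 ✓, 3 ✓.
At position 4 the labels are {ack} and the next position 5 has {ack, idle}, so ack → ○¬idle is false there. This is the first violation.

4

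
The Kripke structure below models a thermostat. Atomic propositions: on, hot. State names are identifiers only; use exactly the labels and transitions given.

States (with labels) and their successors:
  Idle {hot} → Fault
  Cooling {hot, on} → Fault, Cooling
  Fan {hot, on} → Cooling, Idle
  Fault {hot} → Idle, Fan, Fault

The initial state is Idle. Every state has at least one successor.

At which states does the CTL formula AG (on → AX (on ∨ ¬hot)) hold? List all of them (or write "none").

States satisfying on → AX (on ∨ ¬hot): {Idle, Fault}.
States satisfying AG (on → AX (on ∨ ¬hot)): ∅.

none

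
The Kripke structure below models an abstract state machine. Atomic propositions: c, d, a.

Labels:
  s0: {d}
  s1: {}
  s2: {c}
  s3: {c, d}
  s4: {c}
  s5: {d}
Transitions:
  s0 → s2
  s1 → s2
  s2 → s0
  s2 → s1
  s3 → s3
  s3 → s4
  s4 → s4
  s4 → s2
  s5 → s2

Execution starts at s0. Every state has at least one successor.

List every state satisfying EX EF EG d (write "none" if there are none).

States satisfying EF EG d: {s3}.
States satisfying EX EF EG d: {s3}.

{s3}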